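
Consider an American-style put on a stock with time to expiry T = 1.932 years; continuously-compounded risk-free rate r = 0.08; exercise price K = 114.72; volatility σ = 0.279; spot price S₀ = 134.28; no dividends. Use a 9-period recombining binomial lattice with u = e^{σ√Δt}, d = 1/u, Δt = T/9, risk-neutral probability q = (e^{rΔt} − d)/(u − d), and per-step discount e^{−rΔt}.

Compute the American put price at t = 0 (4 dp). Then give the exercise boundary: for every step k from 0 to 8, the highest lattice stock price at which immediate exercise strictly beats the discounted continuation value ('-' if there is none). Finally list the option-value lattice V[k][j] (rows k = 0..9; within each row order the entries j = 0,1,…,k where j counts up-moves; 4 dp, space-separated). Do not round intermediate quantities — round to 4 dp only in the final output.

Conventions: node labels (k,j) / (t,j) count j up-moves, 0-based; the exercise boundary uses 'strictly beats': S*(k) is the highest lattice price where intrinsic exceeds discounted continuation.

price = 5.9657
boundary = - - - 91.1154 80.0667 91.1154 80.0667 91.1154 103.6888
tree:
5.9657
9.7268 2.8840
15.4109 5.0925 1.0543
23.6046 8.7756 2.0504 0.2212
34.6533 14.6713 3.9263 0.4834 0.0000
44.3622 23.6046 7.3680 1.0566 0.0000 0.0000
52.8938 34.6533 13.4518 2.3092 0.0000 0.0000 0.0000
60.3909 44.3622 23.6046 5.0472 0.0000 0.0000 0.0000 0.0000
66.9788 52.8938 34.6533 11.0312 0.0000 0.0000 0.0000 0.0000 0.0000
72.7680 60.3909 44.3622 23.6046 0.0000 0.0000 0.0000 0.0000 0.0000 0.0000

params: Δt=0.21467 u=1.13799 d=0.87874 q=0.53454 e^(-rΔt)=0.98297
t_9 payoffs: 72.7680 60.3909 44.3622 23.6046 0.0000 0.0000 0.0000 0.0000 0.0000 0.0000
t_8: node(8,0) S=47.7412 payoff=66.9788 vs cont=65.0255 → 66.9788 [stop]  node(8,1) S=61.8262 payoff=52.8938 vs cont=50.9405 → 52.8938 [stop]  node(8,2) S=80.0667 payoff=34.6533 vs cont=32.7000 → 34.6533 [stop]  node(8,3) S=103.6888 payoff=11.0312 vs cont=10.7999 → 11.0312 [stop]  node(8,4) S=134.2800 payoff=0.0000 vs cont=0.0000 → 0.0000 [wait]  node(8,5) S=173.8965 payoff=0.0000 vs cont=0.0000 → 0.0000 [wait]  node(8,6) S=225.2011 payoff=0.0000 vs cont=0.0000 → 0.0000 [wait]  node(8,7) S=291.6420 payoff=0.0000 vs cont=0.0000 → 0.0000 [wait]  node(8,8) S=377.6850 payoff=0.0000 vs cont=0.0000 → 0.0000 [wait]  ⇒ S*(8)=103.6888
t_7: node(7,0) S=54.3291 payoff=60.3909 vs cont=58.4376 → 60.3909 [stop]  node(7,1) S=70.3578 payoff=44.3622 vs cont=42.4089 → 44.3622 [stop]  node(7,2) S=91.1154 payoff=23.6046 vs cont=21.6513 → 23.6046 [stop]  node(7,3) S=117.9972 payoff=0.0000 vs cont=5.0472 → 5.0472 [wait]  node(7,4) S=152.8098 payoff=0.0000 vs cont=0.0000 → 0.0000 [wait]  node(7,5) S=197.8931 payoff=0.0000 vs cont=0.0000 → 0.0000 [wait]  node(7,6) S=256.2774 payoff=0.0000 vs cont=0.0000 → 0.0000 [wait]  node(7,7) S=331.8867 payoff=0.0000 vs cont=0.0000 → 0.0000 [wait]  ⇒ S*(7)=91.1154
t_6: node(6,0) S=61.8262 payoff=52.8938 vs cont=50.9405 → 52.8938 [stop]  node(6,1) S=80.0667 payoff=34.6533 vs cont=32.7000 → 34.6533 [stop]  node(6,2) S=103.6888 payoff=11.0312 vs cont=13.4518 → 13.4518 [wait]  node(6,3) S=134.2800 payoff=0.0000 vs cont=2.3092 → 2.3092 [wait]  node(6,4) S=173.8965 payoff=0.0000 vs cont=0.0000 → 0.0000 [wait]  node(6,5) S=225.2011 payoff=0.0000 vs cont=0.0000 → 0.0000 [wait]  node(6,6) S=291.6420 payoff=0.0000 vs cont=0.0000 → 0.0000 [wait]  ⇒ S*(6)=80.0667
t_5: node(5,0) S=70.3578 payoff=44.3622 vs cont=42.4089 → 44.3622 [stop]  node(5,1) S=91.1154 payoff=23.6046 vs cont=22.9232 → 23.6046 [stop]  node(5,2) S=117.9972 payoff=0.0000 vs cont=7.3680 → 7.3680 [wait]  node(5,3) S=152.8098 payoff=0.0000 vs cont=1.0566 → 1.0566 [wait]  node(5,4) S=197.8931 payoff=0.0000 vs cont=0.0000 → 0.0000 [wait]  node(5,5) S=256.2774 payoff=0.0000 vs cont=0.0000 → 0.0000 [wait]  ⇒ S*(5)=91.1154
t_4: node(4,0) S=80.0667 payoff=34.6533 vs cont=32.7000 → 34.6533 [stop]  node(4,1) S=103.6888 payoff=11.0312 vs cont=14.6713 → 14.6713 [wait]  node(4,2) S=134.2800 payoff=0.0000 vs cont=3.9263 → 3.9263 [wait]  node(4,3) S=173.8965 payoff=0.0000 vs cont=0.4834 → 0.4834 [wait]  node(4,4) S=225.2011 payoff=0.0000 vs cont=0.0000 → 0.0000 [wait]  ⇒ S*(4)=80.0667
t_3: node(3,0) S=91.1154 payoff=23.6046 vs cont=23.5639 → 23.6046 [stop]  node(3,1) S=117.9972 payoff=0.0000 vs cont=8.7756 → 8.7756 [wait]  node(3,2) S=152.8098 payoff=0.0000 vs cont=2.0504 → 2.0504 [wait]  node(3,3) S=197.8931 payoff=0.0000 vs cont=0.2212 → 0.2212 [wait]  ⇒ S*(3)=91.1154
t_2: node(2,0) S=103.6888 payoff=11.0312 vs cont=15.4109 → 15.4109 [wait]  node(2,1) S=134.2800 payoff=0.0000 vs cont=5.0925 → 5.0925 [wait]  node(2,2) S=173.8965 payoff=0.0000 vs cont=1.0543 → 1.0543 [wait]  ⇒ S*(2)=-
t_1: node(1,0) S=117.9972 payoff=0.0000 vs cont=9.7268 → 9.7268 [wait]  node(1,1) S=152.8098 payoff=0.0000 vs cont=2.8840 → 2.8840 [wait]  ⇒ S*(1)=-
t_0: node(0,0) S=134.2800 payoff=0.0000 vs cont=5.9657 → 5.9657 [wait]  ⇒ S*(0)=-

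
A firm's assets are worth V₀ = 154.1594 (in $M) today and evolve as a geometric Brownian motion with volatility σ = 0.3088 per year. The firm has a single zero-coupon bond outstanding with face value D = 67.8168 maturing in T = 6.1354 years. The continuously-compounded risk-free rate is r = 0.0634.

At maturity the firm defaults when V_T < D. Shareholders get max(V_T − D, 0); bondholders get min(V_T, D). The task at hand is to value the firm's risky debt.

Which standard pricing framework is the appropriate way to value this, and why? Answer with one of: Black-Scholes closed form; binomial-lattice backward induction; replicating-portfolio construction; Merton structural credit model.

Key observation: the data describe a firm's assets (V₀ = 154.1594, GBM) and a single zero-coupon debt of face 67.8168, so credit quantities follow from equity-as-call in the structural model.

framework: Merton structural credit model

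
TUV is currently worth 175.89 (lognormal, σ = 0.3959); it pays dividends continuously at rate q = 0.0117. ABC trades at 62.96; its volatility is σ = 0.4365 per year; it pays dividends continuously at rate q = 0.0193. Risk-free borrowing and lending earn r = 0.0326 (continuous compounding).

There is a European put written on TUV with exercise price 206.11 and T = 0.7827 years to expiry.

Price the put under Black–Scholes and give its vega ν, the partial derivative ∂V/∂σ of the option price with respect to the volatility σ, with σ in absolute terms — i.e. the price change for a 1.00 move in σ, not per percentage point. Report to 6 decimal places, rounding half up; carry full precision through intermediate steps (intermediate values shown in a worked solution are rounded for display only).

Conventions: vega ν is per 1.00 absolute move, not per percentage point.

σ√T = 0.3959·√0.7827 = 0.350254
d₁ = (ln(S/K) + (r−q+σ²/2)T) / (σ√T) = (ln(175.89/206.11) + (0.0326−0.0117+0.3959²/2)·0.7827) / 0.350254 = (-0.158551 + 0.077697) / 0.350254 = -0.230843
d₂ = d₁ − σ√T = -0.230843 − 0.350254 = -0.581097
e^{−rT} = 0.974807
e^{−qT} = 0.990884
N(−d₁) = 0.591282,  N(−d₂) = 0.719413
Put price V = K·e^{−rT}·N(−d₂) − S·e^{−qT}·N(−d₁) = 144.542525 − 103.052501 = 41.490024
φ(d₁) = (1/√(2π))·e^{−d₁²/2} = 0.388453
ν = S·e^{−qT}·φ(d₁)·√T = 59.896343

price = 41.490024
ν = 59.896343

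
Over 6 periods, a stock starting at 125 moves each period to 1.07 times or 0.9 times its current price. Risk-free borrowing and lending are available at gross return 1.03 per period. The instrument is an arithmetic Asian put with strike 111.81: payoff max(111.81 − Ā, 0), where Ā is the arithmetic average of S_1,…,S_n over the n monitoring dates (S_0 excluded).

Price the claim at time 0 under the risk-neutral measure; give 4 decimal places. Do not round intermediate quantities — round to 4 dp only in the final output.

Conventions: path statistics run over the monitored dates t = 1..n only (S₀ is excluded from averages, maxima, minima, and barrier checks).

With p* = (R−d)/(u−d) = 0.7647, sum probability × payoff across the paths and divide by R^6.
Enumerate all 2^6 = 64 price paths (U = up ×1.07, D = down ×0.9); each path with k up-moves has probability p*^k·(1−p*)^(6−k).
DDDDDD: Ā=87.8548, payoff=23.9552, prob=0.000170
UDDDDD: Ā=104.4496, payoff=7.3604, prob=0.000552
DUDDDD: Ā=100.9079, payoff=10.9021, prob=0.000552
UUDDDD: Ā=119.9683, payoff=0.0000, prob=0.001792
DDUDDD: Ā=97.7204, payoff=14.0896, prob=0.000552
UDUDDD: Ā=116.1787, payoff=0.0000, prob=0.001792
DUUDDD: Ā=112.6371, payoff=0.0000, prob=0.001792
UUUDDD: Ā=133.9130, payoff=0.0000, prob=0.005825
DDDUDD: Ā=94.8517, payoff=16.9583, prob=0.000552
UDDUDD: Ā=112.7681, payoff=0.0000, prob=0.001792
DUDUDD: Ā=109.2265, payoff=2.5835, prob=0.001792
UUDUDD: Ā=129.8581, payoff=0.0000, prob=0.005825
DDUUDD: Ā=106.0390, payoff=5.7710, prob=0.001792
UDUUDD: Ā=126.0685, payoff=0.0000, prob=0.005825
DUUUDD: Ā=122.5269, payoff=0.0000, prob=0.005825
UUUUDD: Ā=145.6708, payoff=0.0000, prob=0.018932
DDDDUD: Ā=92.2698, payoff=19.5402, prob=0.000552
UDDDUD: Ā=109.6986, payoff=2.1114, prob=0.001792
DUDDUD: Ā=106.1569, payoff=5.6531, prob=0.001792
UUDDUD: Ā=126.2088, payoff=0.0000, prob=0.005825
DDUDUD: Ā=102.9694, payoff=8.8406, prob=0.001792
UDUDUD: Ā=122.4192, payoff=0.0000, prob=0.005825
DUUDUD: Ā=118.8775, payoff=0.0000, prob=0.005825
UUUDUD: Ā=141.3321, payoff=0.0000, prob=0.018932
DDDUUD: Ā=100.1006, payoff=11.7094, prob=0.001792
UDDUUD: Ā=119.0085, payoff=0.0000, prob=0.005825
DUDUUD: Ā=115.4669, payoff=0.0000, prob=0.005825
UUDUUD: Ā=137.2773, payoff=0.0000, prob=0.018932
DDUUUD: Ā=112.2794, payoff=0.0000, prob=0.005825
UDUUUD: Ā=133.4877, payoff=0.0000, prob=0.018932
DUUUUD: Ā=129.9460, payoff=0.0000, prob=0.018932
UUUUUD: Ā=154.4914, payoff=0.0000, prob=0.061529
DDDDDU: Ā=89.9461, payoff=21.8639, prob=0.000552
UDDDDU: Ā=106.9360, payoff=4.8740, prob=0.001792
DUDDDU: Ā=103.3943, payoff=8.4157, prob=0.001792
UUDDDU: Ā=122.9243, payoff=0.0000, prob=0.005825
DDUDDU: Ā=100.2068, payoff=11.6032, prob=0.001792
UDUDDU: Ā=119.1347, payoff=0.0000, prob=0.005825
DUUDDU: Ā=115.5931, payoff=0.0000, prob=0.005825
UUUDDU: Ā=137.4273, payoff=0.0000, prob=0.018932
DDDUDU: Ā=97.3380, payoff=14.4720, prob=0.001792
UDDUDU: Ā=115.7241, payoff=0.0000, prob=0.005825
DUDUDU: Ā=112.1824, payoff=0.0000, prob=0.005825
UUDUDU: Ā=133.3725, payoff=0.0000, prob=0.018932
DDUUDU: Ā=108.9949, payoff=2.8151, prob=0.005825
UDUUDU: Ā=129.5829, payoff=0.0000, prob=0.018932
DUUUDU: Ā=126.0412, payoff=0.0000, prob=0.018932
UUUUDU: Ā=149.8490, payoff=0.0000, prob=0.061529
DDDDUU: Ā=94.7562, payoff=17.0538, prob=0.001792
UDDDUU: Ā=112.6546, payoff=0.0000, prob=0.005825
DUDDUU: Ā=109.1129, payoff=2.6971, prob=0.005825
UUDDUU: Ā=129.7231, payoff=0.0000, prob=0.018932
DDUDUU: Ā=105.9254, payoff=5.8846, prob=0.005825
UDUDUU: Ā=125.9335, payoff=0.0000, prob=0.018932
DUUDUU: Ā=122.3918, payoff=0.0000, prob=0.018932
UUUDUU: Ā=145.5103, payoff=0.0000, prob=0.061529
DDDUUU: Ā=103.0566, payoff=8.7534, prob=0.005825
UDDUUU: Ā=122.5229, payoff=0.0000, prob=0.018932
DUDUUU: Ā=118.9812, payoff=0.0000, prob=0.018932
UUDUUU: Ā=141.4555, payoff=0.0000, prob=0.061529
DDUUUU: Ā=115.7937, payoff=0.0000, prob=0.018932
UDUUUU: Ā=137.6659, payoff=0.0000, prob=0.061529
DUUUUU: Ā=134.1242, payoff=0.0000, prob=0.061529
UUUUUU: Ā=159.4588, payoff=0.0000, prob=0.199971
Price = Σ prob·payoff / R^6 = 0.338325 / 1.194052 = 0.2833

price = 0.2833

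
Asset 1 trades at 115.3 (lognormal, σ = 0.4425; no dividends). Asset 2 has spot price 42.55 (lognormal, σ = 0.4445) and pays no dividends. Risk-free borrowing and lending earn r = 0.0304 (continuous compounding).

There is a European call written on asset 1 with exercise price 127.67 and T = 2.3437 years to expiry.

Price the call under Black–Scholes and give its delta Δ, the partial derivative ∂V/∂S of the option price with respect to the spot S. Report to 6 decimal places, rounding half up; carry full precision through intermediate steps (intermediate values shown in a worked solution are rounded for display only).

price = 29.286253
Δ = 0.615411

σ√T = 0.4425·√2.3437 = 0.677430
d₁ = (ln(S/K) + (r+σ²/2)T) / (σ√T) = (ln(115.3/127.67) + (0.0304+0.4425²/2)·2.3437) / 0.677430 = (-0.101911 + 0.300704) / 0.677430 = 0.293451
d₂ = d₁ − σ√T = 0.293451 − 0.677430 = -0.383978
e^{−rT} = 0.931230
N(d₁) = 0.615411,  N(d₂) = 0.350497
Call price V = S·N(d₁) − K·e^{−rT}·N(d₂) = 70.956933 − 41.670680 = 29.286253
Δ = N(d₁) = 0.615411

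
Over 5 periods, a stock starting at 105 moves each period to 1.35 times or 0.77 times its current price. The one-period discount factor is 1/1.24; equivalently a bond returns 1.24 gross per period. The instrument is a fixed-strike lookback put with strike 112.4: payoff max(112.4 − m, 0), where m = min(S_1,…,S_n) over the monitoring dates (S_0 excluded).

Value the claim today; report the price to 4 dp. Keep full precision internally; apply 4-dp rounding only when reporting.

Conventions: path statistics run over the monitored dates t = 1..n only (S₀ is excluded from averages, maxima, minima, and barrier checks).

With p* = (R−d)/(u−d) = 0.8103, sum probability × payoff across the paths and divide by R^5.
Enumerate all 2^5 = 32 price paths (U = up ×1.35, D = down ×0.77); each path with k up-moves has probability p*^k·(1−p*)^(5−k).
DDDDD: m=28.4212, payoff=83.9788, prob=0.000245
UDDDD: m=49.8294, payoff=62.5706, prob=0.001048
DUDDD: m=49.8294, payoff=62.5706, prob=0.001048
UUDDD: m=87.3633, payoff=25.0367, prob=0.004480
DDUDD: m=49.8294, payoff=62.5706, prob=0.001048
UDUDD: m=87.3633, payoff=25.0367, prob=0.004480
DUUDD: m=80.8500, payoff=31.5500, prob=0.004480
UUUDD: m=141.7500, payoff=0.0000, prob=0.019140
DDDUD: m=47.9360, payoff=64.4640, prob=0.001048
UDDUD: m=84.0436, payoff=28.3564, prob=0.004480
DUDUD: m=80.8500, payoff=31.5500, prob=0.004480
UUDUD: m=141.7500, payoff=0.0000, prob=0.019140
DDUUD: m=62.2545, payoff=50.1455, prob=0.004480
UDUUD: m=109.1475, payoff=3.2525, prob=0.019140
DUUUD: m=80.8500, payoff=31.5500, prob=0.019140
UUUUD: m=141.7500, payoff=0.0000, prob=0.081779
DDDDU: m=36.9107, payoff=75.4893, prob=0.001048
UDDDU: m=64.7136, payoff=47.6864, prob=0.004480
DUDDU: m=64.7136, payoff=47.6864, prob=0.004480
UUDDU: m=113.4588, payoff=0.0000, prob=0.019140
DDUDU: m=62.2545, payoff=50.1455, prob=0.004480
UDUDU: m=109.1475, payoff=3.2525, prob=0.019140
DUUDU: m=80.8500, payoff=31.5500, prob=0.019140
UUUDU: m=141.7500, payoff=0.0000, prob=0.081779
DDDUU: m=47.9360, payoff=64.4640, prob=0.004480
UDDUU: m=84.0436, payoff=28.3564, prob=0.019140
DUDUU: m=80.8500, payoff=31.5500, prob=0.019140
UUDUU: m=141.7500, payoff=0.0000, prob=0.081779
DDUUU: m=62.2545, payoff=50.1455, prob=0.019140
UDUUU: m=109.1475, payoff=3.2525, prob=0.081779
DUUUU: m=80.8500, payoff=31.5500, prob=0.081779
UUUUU: m=141.7500, payoff=0.0000, prob=0.349421
Price = Σ prob·payoff / R^5 = 8.448114 / 2.931625 = 2.8817

price = 2.8817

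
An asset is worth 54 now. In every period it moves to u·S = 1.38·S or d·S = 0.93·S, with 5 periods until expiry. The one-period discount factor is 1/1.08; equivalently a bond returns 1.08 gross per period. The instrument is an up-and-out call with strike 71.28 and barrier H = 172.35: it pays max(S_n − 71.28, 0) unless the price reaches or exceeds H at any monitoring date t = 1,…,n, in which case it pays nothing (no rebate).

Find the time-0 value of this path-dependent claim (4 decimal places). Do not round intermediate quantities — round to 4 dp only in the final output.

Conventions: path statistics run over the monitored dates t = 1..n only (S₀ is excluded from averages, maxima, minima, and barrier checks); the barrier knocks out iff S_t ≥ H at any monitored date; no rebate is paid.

price = 8.3282

No-arbitrage gives p* = (R−d)/(u−d) = 0.3333: enumerate every path, weight its payoff by its p*-probability, and discount by R^5.
Enumerate all 2^5 = 32 price paths (U = up ×1.38, D = down ×0.93); each path with k up-moves has probability p*^k·(1−p*)^(5−k).
DDDDD: M=50.2200, payoff=0.0000, prob=0.131687
UDDDD: M=74.5200, payoff=0.0000, prob=0.065844
DUDDD: M=69.3036, payoff=0.0000, prob=0.065844
UUDDD: M=102.8376, payoff=11.4381, prob=0.032922
DDUDD: M=64.4523, payoff=0.0000, prob=0.065844
UDUDD: M=95.6390, payoff=11.4381, prob=0.032922
DUUDD: M=95.6390, payoff=11.4381, prob=0.032922
UUUDD: M=141.9159, payoff=51.4631, prob=0.016461
DDDUD: M=59.9407, payoff=0.0000, prob=0.065844
UDDUD: M=88.9442, payoff=11.4381, prob=0.032922
DUDUD: M=88.9442, payoff=11.4381, prob=0.032922
UUDUD: M=131.9818, payoff=51.4631, prob=0.016461
DDUUD: M=88.9442, payoff=11.4381, prob=0.032922
UDUUD: M=131.9818, payoff=51.4631, prob=0.016461
DUUUD: M=131.9818, payoff=51.4631, prob=0.016461
UUUUD: M=195.8439, payoff=0.0000, prob=0.008230
DDDDU: M=55.7448, payoff=0.0000, prob=0.065844
UDDDU: M=82.7181, payoff=11.4381, prob=0.032922
DUDDU: M=82.7181, payoff=11.4381, prob=0.032922
UUDDU: M=122.7431, payoff=51.4631, prob=0.016461
DDUDU: M=82.7181, payoff=11.4381, prob=0.032922
UDUDU: M=122.7431, payoff=51.4631, prob=0.016461
DUUDU: M=122.7431, payoff=51.4631, prob=0.016461
UUUDU: M=182.1349, payoff=0.0000, prob=0.008230
DDDUU: M=82.7181, payoff=11.4381, prob=0.032922
UDDUU: M=122.7431, payoff=51.4631, prob=0.016461
DUDUU: M=122.7431, payoff=51.4631, prob=0.016461
UUDUU: M=182.1349, payoff=0.0000, prob=0.008230
DDUUU: M=122.7431, payoff=51.4631, prob=0.016461
UDUUU: M=182.1349, payoff=0.0000, prob=0.008230
DUUUU: M=182.1349, payoff=0.0000, prob=0.008230
UUUUU: M=270.2646, payoff=0.0000, prob=0.004115
Price = Σ prob·payoff / R^5 = 12.236928 / 1.469328 = 8.3282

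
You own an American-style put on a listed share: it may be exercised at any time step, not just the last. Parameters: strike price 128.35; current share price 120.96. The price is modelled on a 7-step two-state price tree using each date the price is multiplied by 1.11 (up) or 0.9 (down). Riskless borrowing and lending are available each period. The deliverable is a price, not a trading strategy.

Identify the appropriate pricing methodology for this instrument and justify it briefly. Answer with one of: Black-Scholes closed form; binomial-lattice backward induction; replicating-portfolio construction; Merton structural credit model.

framework: binomial-lattice backward induction

Key observation: the put (strike 128.35 on spot 120.96) is American-style on a 7-step discrete price model, so the early-exercise decision at every node requires stepwise backward valuation — a closed form cannot price the exercise right.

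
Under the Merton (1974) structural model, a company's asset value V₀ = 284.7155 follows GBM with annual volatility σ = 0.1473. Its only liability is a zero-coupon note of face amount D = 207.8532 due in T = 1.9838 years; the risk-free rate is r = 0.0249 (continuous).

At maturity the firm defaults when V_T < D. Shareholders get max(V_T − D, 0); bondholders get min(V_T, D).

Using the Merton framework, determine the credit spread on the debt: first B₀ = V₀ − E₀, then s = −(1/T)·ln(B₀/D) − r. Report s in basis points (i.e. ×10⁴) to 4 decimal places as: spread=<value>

Equity is a call on the firm's assets struck at D = 207.8532:
d₁ = [ln(V₀/D) + (r + σ²/2)T] / (σ√T)
   = [ln(284.7155/207.8532) + (0.0249 + 0.5·0.1473²)·1.9838] / (0.1473·√1.9838)
   = [0.314658 + 0.070918] / 0.207468 = 1.858484
d₂ = d₁ − σ√T = 1.858484 − 0.207468 = 1.651016
N(d₁) = 0.968450,  N(d₂) = 0.950632,  e^(−rT) = 0.951804
E₀ = V₀·N(d₁) − D·e^(−rT)·N(d₂)
   = 284.7155·0.968450 − 207.8532·0.951804·0.950632 = 87.663943
B₀ = V₀ − E₀ = 284.7155 − 87.663943 = 197.051557
spread = −(1/T)·ln(B₀/D) − r = −(1/1.9838)·ln(197.051557/207.8532) − 0.0249 = 0.00200123
in basis points: 0.00200123 × 10⁴ = 20.0123 bp

spread=20.0123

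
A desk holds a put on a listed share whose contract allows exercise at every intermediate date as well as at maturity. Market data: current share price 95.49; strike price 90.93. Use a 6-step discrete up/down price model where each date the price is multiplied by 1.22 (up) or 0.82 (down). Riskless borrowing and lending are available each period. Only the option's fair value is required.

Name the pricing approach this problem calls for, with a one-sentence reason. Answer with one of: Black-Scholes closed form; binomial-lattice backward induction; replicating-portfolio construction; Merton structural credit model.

Key observation: the exercise right at every one of the 6 steps is what matters: each node needs max(90.93 − S, continuation), which only the stepwise tree valuation starting from spot 95.49 delivers.

framework: binomial-lattice backward induction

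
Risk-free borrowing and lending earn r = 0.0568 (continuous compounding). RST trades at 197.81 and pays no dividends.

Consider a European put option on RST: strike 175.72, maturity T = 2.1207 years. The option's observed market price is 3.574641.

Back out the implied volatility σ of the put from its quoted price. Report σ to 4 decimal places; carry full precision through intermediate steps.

sigma = 0.1656

At σ = 0.1656 the Black–Scholes value reproduces the quote:
σ√T = 0.1656·√2.1207 = 0.241157
d₁ = (ln(S/K) + (r+σ²/2)T) / (σ√T) = (ln(197.81/175.72) + (0.0568+0.1656²/2)·2.1207) / 0.241157 = (0.118415 + 0.149534) / 0.241157 = 1.111099
d₂ = d₁ − σ√T = 1.111099 − 0.241157 = 0.869942
e^{−rT} = 0.886516
N(−d₁) = 0.133263,  N(−d₂) = 0.192166
V = K·e^{−rT}·N(−d₂) − S·N(−d₁) = 29.935382 − 26.360741 = 3.574641 (equal to the quote); since ∂V/∂σ > 0 for all σ, the implied volatility is unique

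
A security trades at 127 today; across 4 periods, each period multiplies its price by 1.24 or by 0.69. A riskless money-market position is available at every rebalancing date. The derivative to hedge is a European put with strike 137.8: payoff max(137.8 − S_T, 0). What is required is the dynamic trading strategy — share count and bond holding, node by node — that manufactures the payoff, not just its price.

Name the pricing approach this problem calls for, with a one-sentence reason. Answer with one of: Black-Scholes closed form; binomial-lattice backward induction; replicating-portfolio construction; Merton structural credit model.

Key observation: the task asks for the hedge itself — share and bond holdings at every node of the 4-period tree on spot 127 with factors 1.24/0.69 — which is exactly what the replicating-portfolio construction produces.

framework: replicating-portfolio construction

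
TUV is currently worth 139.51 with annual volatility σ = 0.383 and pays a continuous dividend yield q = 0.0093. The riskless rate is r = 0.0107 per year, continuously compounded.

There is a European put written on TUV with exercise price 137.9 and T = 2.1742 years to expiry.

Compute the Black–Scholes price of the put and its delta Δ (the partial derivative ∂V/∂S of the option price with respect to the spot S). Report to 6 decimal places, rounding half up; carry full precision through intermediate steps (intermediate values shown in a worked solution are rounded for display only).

σ√T = 0.383·√2.1742 = 0.564740
d₁ = (ln(S/K) + (r−q+σ²/2)T) / (σ√T) = (ln(139.51/137.9) + (0.0107−0.0093+0.383²/2)·2.1742) / 0.564740 = (0.011607 + 0.162509) / 0.564740 = 0.308314
d₂ = d₁ − σ√T = 0.308314 − 0.564740 = -0.256426
e^{−rT} = 0.977005
e^{−qT} = 0.979983
N(−d₁) = 0.378922,  N(−d₂) = 0.601189
Put price V = K·e^{−rT}·N(−d₂) − S·e^{−qT}·N(−d₁) = 80.997578 − 51.805224 = 29.192354
Δ = −e^{−qT}·N(−d₁) = -0.371337

price = 29.192354
Δ = -0.371337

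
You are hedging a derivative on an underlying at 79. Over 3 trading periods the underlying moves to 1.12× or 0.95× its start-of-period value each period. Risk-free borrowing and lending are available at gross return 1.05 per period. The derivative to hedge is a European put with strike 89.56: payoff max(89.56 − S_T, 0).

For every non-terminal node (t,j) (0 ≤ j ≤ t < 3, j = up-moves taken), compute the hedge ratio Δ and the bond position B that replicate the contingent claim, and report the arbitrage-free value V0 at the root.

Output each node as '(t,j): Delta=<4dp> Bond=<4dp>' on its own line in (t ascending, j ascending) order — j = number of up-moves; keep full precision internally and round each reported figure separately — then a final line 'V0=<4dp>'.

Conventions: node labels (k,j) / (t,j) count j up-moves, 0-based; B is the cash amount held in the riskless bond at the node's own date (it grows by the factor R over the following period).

Under the risk-neutral measure, an up-move has probability p* = (R−d)/(u−d) = 0.5882 and values discount at R = 1.05.
Terminal payoffs: V(3,0)=21.8274, V(3,1)=9.7068, V(3,2)=0.0000, V(3,3)=0.0000
(2,0): S=71.2975. Δ = (V_up−V_dn)/(S_up−S_dn) = (9.7068−21.8274)/(79.8532−67.7326) = -1.0000. V = [p*·9.7068 + (1−p*)·21.8274]/1.05 = 13.9977. B = V − Δ·S = 85.2952.
(2,1): S=84.0560. Δ = (V_up−V_dn)/(S_up−S_dn) = (0.0000−9.7068)/(94.1427−79.8532) = -0.6793. V = [p*·0.0000 + (1−p*)·9.7068]/1.05 = 3.8066. B = V − Δ·S = 60.9054.
(2,2): S=99.0976. Δ = (V_up−V_dn)/(S_up−S_dn) = (0.0000−0.0000)/(110.9893−94.1427) = 0.0000. V = [p*·0.0000 + (1−p*)·0.0000]/1.05 = 0.0000. B = V − Δ·S = 0.0000.
(1,0): S=75.0500. Δ = (V_up−V_dn)/(S_up−S_dn) = (3.8066−13.9977)/(84.0560−71.2975) = -0.7988. V = [p*·3.8066 + (1−p*)·13.9977]/1.05 = 7.6219. B = V − Δ·S = 67.5698.
(1,1): S=88.4800. Δ = (V_up−V_dn)/(S_up−S_dn) = (0.0000−3.8066)/(99.0976−84.0560) = -0.2531. V = [p*·0.0000 + (1−p*)·3.8066]/1.05 = 1.4928. B = V − Δ·S = 23.8845.
(0,0): S=79.0000. Δ = (V_up−V_dn)/(S_up−S_dn) = (1.4928−7.6219)/(88.4800−75.0500) = -0.4564. V = [p*·1.4928 + (1−p*)·7.6219]/1.05 = 3.8253. B = V − Δ·S = 39.8786.
Check: Δ(0,0)·S0 + B(0,0) = 3.8253 = V0.

(0,0): Delta=-0.4564 Bond=39.8786
(1,0): Delta=-0.7988 Bond=67.5698
(1,1): Delta=-0.2531 Bond=23.8845
(2,0): Delta=-1.0000 Bond=85.2952
(2,1): Delta=-0.6793 Bond=60.9054
(2,2): Delta=0.0000 Bond=0.0000
V0=3.8253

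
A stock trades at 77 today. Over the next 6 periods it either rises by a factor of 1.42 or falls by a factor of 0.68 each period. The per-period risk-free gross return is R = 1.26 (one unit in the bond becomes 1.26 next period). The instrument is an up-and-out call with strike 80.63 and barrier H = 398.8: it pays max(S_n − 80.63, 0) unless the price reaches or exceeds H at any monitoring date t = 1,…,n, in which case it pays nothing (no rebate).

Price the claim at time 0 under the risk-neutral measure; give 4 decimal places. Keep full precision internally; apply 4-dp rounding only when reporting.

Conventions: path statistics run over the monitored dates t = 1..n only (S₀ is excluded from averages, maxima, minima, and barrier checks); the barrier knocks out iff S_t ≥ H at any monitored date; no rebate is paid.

price = 21.9560

Risk-neutral up-probability p* = (R−d)/(u−d) = (1.26−0.68)/(1.42−0.68) = 0.7838; the claim prices as the p*-weighted sum of path payoffs discounted by R^6.
Enumerate all 2^6 = 64 price paths (U = up ×1.42, D = down ×0.68); each path with k up-moves has probability p*^k·(1−p*)^(6−k).
DDDDDD: M=52.3600, payoff=0.0000, prob=0.000102
UDDDDD: M=109.3400, payoff=0.0000, prob=0.000370
DUDDDD: M=74.3512, payoff=0.0000, prob=0.000370
UUDDDD: M=155.2628, payoff=0.0000, prob=0.001343
DDUDDD: M=52.3600, payoff=0.0000, prob=0.000370
UDUDDD: M=109.3400, payoff=0.0000, prob=0.001343
DUUDDD: M=105.5787, payoff=0.0000, prob=0.001343
UUUDDD: M=220.4732, payoff=0.0000, prob=0.004867
DDDUDD: M=52.3600, payoff=0.0000, prob=0.000370
UDDUDD: M=109.3400, payoff=0.0000, prob=0.001343
DUDUDD: M=74.3512, payoff=0.0000, prob=0.001343
UUDUDD: M=155.2628, payoff=0.0000, prob=0.004867
DDUUDD: M=71.7935, payoff=0.0000, prob=0.001343
UDUUDD: M=149.9218, payoff=0.0000, prob=0.004867
DUUUDD: M=149.9218, payoff=0.0000, prob=0.004867
UUUUDD: M=313.0719, payoff=64.1345, prob=0.017643
DDDDUD: M=52.3600, payoff=0.0000, prob=0.000370
UDDDUD: M=109.3400, payoff=0.0000, prob=0.001343
DUDDUD: M=74.3512, payoff=0.0000, prob=0.001343
UUDDUD: M=155.2628, payoff=0.0000, prob=0.004867
DDUDUD: M=52.3600, payoff=0.0000, prob=0.001343
UDUDUD: M=109.3400, payoff=0.0000, prob=0.004867
DUUDUD: M=105.5787, payoff=0.0000, prob=0.004867
UUUDUD: M=220.4732, payoff=64.1345, prob=0.017643
DDDUUD: M=52.3600, payoff=0.0000, prob=0.001343
UDDUUD: M=109.3400, payoff=0.0000, prob=0.004867
DUDUUD: M=101.9468, payoff=0.0000, prob=0.004867
UUDUUD: M=212.8889, payoff=64.1345, prob=0.017643
DDUUUD: M=101.9468, payoff=0.0000, prob=0.004867
UDUUUD: M=212.8889, payoff=64.1345, prob=0.017643
DUUUUD: M=212.8889, payoff=64.1345, prob=0.017643
UUUUUD: M=444.5621, payoff=0.0000, prob=0.063954
DDDDDU: M=52.3600, payoff=0.0000, prob=0.000370
UDDDDU: M=109.3400, payoff=0.0000, prob=0.001343
DUDDDU: M=74.3512, payoff=0.0000, prob=0.001343
UUDDDU: M=155.2628, payoff=0.0000, prob=0.004867
DDUDDU: M=52.3600, payoff=0.0000, prob=0.001343
UDUDDU: M=109.3400, payoff=0.0000, prob=0.004867
DUUDDU: M=105.5787, payoff=0.0000, prob=0.004867
UUUDDU: M=220.4732, payoff=64.1345, prob=0.017643
DDDUDU: M=52.3600, payoff=0.0000, prob=0.001343
UDDUDU: M=109.3400, payoff=0.0000, prob=0.004867
DUDUDU: M=74.3512, payoff=0.0000, prob=0.004867
UUDUDU: M=155.2628, payoff=64.1345, prob=0.017643
DDUUDU: M=71.7935, payoff=0.0000, prob=0.004867
UDUUDU: M=149.9218, payoff=64.1345, prob=0.017643
DUUUDU: M=149.9218, payoff=64.1345, prob=0.017643
UUUUDU: M=313.0719, payoff=221.6722, prob=0.063954
DDDDUU: M=52.3600, payoff=0.0000, prob=0.001343
UDDDUU: M=109.3400, payoff=0.0000, prob=0.004867
DUDDUU: M=74.3512, payoff=0.0000, prob=0.004867
UUDDUU: M=155.2628, payoff=64.1345, prob=0.017643
DDUDUU: M=69.3238, payoff=0.0000, prob=0.004867
UDUDUU: M=144.7645, payoff=64.1345, prob=0.017643
DUUDUU: M=144.7645, payoff=64.1345, prob=0.017643
UUUDUU: M=302.3022, payoff=221.6722, prob=0.063954
DDDUUU: M=69.3238, payoff=0.0000, prob=0.004867
UDDUUU: M=144.7645, payoff=64.1345, prob=0.017643
DUDUUU: M=144.7645, payoff=64.1345, prob=0.017643
UUDUUU: M=302.3022, payoff=221.6722, prob=0.063954
DDUUUU: M=144.7645, payoff=64.1345, prob=0.017643
UDUUUU: M=302.3022, payoff=221.6722, prob=0.063954
DUUUUU: M=302.3022, payoff=221.6722, prob=0.063954
UUUUUU: M=631.2782, payoff=0.0000, prob=0.231834
Price = Σ prob·payoff / R^6 = 87.856884 / 4.001504 = 21.9560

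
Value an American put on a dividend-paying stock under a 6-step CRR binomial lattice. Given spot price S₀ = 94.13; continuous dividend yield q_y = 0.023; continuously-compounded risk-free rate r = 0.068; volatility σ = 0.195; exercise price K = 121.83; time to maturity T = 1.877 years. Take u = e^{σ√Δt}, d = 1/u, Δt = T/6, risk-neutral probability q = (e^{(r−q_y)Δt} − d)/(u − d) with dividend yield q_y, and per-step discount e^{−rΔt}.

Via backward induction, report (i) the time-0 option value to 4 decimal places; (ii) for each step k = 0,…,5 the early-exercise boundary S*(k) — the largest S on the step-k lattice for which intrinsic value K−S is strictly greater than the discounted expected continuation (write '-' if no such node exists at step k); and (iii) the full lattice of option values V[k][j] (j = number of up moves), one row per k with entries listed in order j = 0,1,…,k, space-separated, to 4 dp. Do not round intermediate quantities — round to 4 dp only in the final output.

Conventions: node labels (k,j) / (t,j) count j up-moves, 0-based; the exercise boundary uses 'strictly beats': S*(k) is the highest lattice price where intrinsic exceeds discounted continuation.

price = 27.7000
boundary = 94.1300 84.4036 94.1300 84.4036 94.1300 104.9772
tree:
27.7000
37.4264 17.8643
46.1477 27.7000 10.1196
53.9679 37.4264 17.1493 4.4785
60.9800 46.1477 27.7000 8.7612 0.9744
67.2676 53.9679 37.4264 16.8528 2.1526 0.0000
72.9055 60.9800 46.1477 27.7000 4.7556 0.0000 0.0000

Δt=0.31283  u=1.11524  d=0.89667  q=0.53762  discount=0.97895
step 6 (expiry): payoffs max(K−S,0) = 72.9055 60.9800 46.1477 27.7000 4.7556 0.0000 0.0000
step 5: (k=5,j=0): S=54.5624, K−S=67.2676, hold=65.0945 ⇒ V=67.2676 exercise | (k=5,j=1): S=67.8621, K−S=53.9679, hold=51.8902 ⇒ V=53.9679 exercise | (k=5,j=2): S=84.4036, K−S=37.4264, hold=35.4672 ⇒ V=37.4264 exercise | (k=5,j=3): S=104.9772, K−S=16.8528, hold=15.0411 ⇒ V=16.8528 exercise | (k=5,j=4): S=130.5656, K−S=0.0000, hold=2.1526 ⇒ V=2.1526 continue | (k=5,j=5): S=162.3913, K−S=0.0000, hold=0.0000 ⇒ V=0.0000 continue  boundary S*=104.9772
step 4: (k=4,j=0): S=60.8500, K−S=60.9800, hold=58.8520 ⇒ V=60.9800 exercise | (k=4,j=1): S=75.6823, K−S=46.1477, hold=44.1260 ⇒ V=46.1477 exercise | (k=4,j=2): S=94.1300, K−S=27.7000, hold=25.8106 ⇒ V=27.7000 exercise | (k=4,j=3): S=117.0744, K−S=4.7556, hold=8.7612 ⇒ V=8.7612 continue | (k=4,j=4): S=145.6116, K−S=0.0000, hold=0.9744 ⇒ V=0.9744 continue  boundary S*=94.1300
step 3: (k=3,j=0): S=67.8621, K−S=53.9679, hold=51.8902 ⇒ V=53.9679 exercise | (k=3,j=1): S=84.4036, K−S=37.4264, hold=35.4672 ⇒ V=37.4264 exercise | (k=3,j=2): S=104.9772, K−S=16.8528, hold=17.1493 ⇒ V=17.1493 continue | (k=3,j=3): S=130.5656, K−S=0.0000, hold=4.4785 ⇒ V=4.4785 continue  boundary S*=84.4036
step 2: (k=2,j=0): S=75.6823, K−S=46.1477, hold=44.1260 ⇒ V=46.1477 exercise | (k=2,j=1): S=94.1300, K−S=27.7000, hold=25.9666 ⇒ V=27.7000 exercise | (k=2,j=2): S=117.0744, K−S=4.7556, hold=10.1196 ⇒ V=10.1196 continue  boundary S*=94.1300
step 1: (k=1,j=0): S=84.4036, K−S=37.4264, hold=35.4672 ⇒ V=37.4264 exercise | (k=1,j=1): S=104.9772, K−S=16.8528, hold=17.8643 ⇒ V=17.8643 continue  boundary S*=84.4036
step 0: (k=0,j=0): S=94.1300, K−S=27.7000, hold=26.3429 ⇒ V=27.7000 exercise  boundary S*=94.1300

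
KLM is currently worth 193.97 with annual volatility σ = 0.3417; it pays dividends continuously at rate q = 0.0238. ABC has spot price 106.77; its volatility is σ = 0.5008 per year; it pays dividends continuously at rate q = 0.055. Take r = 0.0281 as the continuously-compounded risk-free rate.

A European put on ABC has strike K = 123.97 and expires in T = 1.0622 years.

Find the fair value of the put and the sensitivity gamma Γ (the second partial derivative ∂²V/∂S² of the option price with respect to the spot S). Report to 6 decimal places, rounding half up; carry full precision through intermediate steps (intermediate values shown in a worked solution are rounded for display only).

σ√T = 0.5008·√1.0622 = 0.516140
d₁ = (ln(S/K) + (r−q+σ²/2)T) / (σ√T) = (ln(106.77/123.97) + (0.0281−0.055+0.5008²/2)·1.0622) / 0.516140 = (-0.149363 + 0.104627) / 0.516140 = -0.086673
d₂ = d₁ − σ√T = -0.086673 − 0.516140 = -0.602813
e^{−rT} = 0.970593
e^{−qT} = 0.943253
N(−d₁) = 0.534534,  N(−d₂) = 0.726684
Put price V = K·e^{−rT}·N(−d₂) − S·e^{−qT}·N(−d₁) = 87.437792 − 53.833547 = 33.604245
φ(d₁) = (1/√(2π))·e^{−d₁²/2} = 0.397447
Γ = e^{−qT}·φ(d₁) / (S·σ·√T) = 0.006803

price = 33.604245
Γ = 0.006803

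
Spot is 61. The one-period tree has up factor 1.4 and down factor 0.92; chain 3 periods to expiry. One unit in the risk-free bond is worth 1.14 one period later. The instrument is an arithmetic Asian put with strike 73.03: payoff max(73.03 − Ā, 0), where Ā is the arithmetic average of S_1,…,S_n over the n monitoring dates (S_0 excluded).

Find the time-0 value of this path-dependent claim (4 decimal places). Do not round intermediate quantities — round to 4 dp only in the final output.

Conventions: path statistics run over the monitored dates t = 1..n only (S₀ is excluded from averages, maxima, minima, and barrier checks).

Under the martingale measure an up-move has probability p* = 0.4583; value the claim as the probability-weighted average of per-path payoffs, discounted 3 periods at R = 1.14.
Enumerate all 2^3 = 8 price paths (U = up ×1.4, D = down ×0.92); each path with k up-moves has probability p*^k·(1−p*)^(3−k).
DDD: Ā=51.7501, payoff=21.2799, prob=0.158927
UDD: Ā=78.7502, payoff=0.0000, prob=0.134476
DUD: Ā=68.9902, payoff=4.0398, prob=0.134476
UUD: Ā=104.9851, payoff=0.0000, prob=0.113788
DDU: Ā=60.0110, payoff=13.0190, prob=0.134476
UDU: Ā=91.3211, payoff=0.0000, prob=0.113788
DUU: Ā=81.5611, payoff=0.0000, prob=0.113788
UUU: Ā=124.1147, payoff=0.0000, prob=0.096282
Price = Σ prob·payoff / R^3 = 5.675944 / 1.481544 = 3.8311

price = 3.8311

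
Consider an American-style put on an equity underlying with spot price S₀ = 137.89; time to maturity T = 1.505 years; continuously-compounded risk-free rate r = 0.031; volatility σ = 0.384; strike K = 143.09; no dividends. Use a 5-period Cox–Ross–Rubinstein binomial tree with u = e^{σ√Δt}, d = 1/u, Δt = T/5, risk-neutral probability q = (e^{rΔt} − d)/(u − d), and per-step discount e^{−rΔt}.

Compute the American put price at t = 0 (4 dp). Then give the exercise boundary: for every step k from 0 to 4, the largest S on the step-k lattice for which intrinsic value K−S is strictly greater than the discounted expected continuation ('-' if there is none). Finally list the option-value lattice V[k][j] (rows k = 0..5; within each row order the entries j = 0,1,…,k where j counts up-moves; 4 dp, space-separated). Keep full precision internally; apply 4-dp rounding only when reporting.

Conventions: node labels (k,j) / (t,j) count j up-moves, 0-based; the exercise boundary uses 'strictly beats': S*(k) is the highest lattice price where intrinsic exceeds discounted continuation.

params: Δt=0.30100 u=1.23451 d=0.81004 q=0.46961 e^(-rΔt)=0.99071
t_5 payoffs: 94.9998 69.7996 31.3940 0.0000 0.0000 0.0000
t_4: node(4,0) S=59.3679 payoff=83.7221 vs cont=82.3932 → 83.7221 [stop]  node(4,1) S=90.4778 payoff=52.6122 vs cont=51.2832 → 52.6122 [stop]  node(4,2) S=137.8900 payoff=5.2000 vs cont=16.4964 → 16.4964 [wait]  node(4,3) S=210.1471 payoff=0.0000 vs cont=0.0000 → 0.0000 [wait]  node(4,4) S=320.2683 payoff=0.0000 vs cont=0.0000 → 0.0000 [wait]  ⇒ S*(4)=90.4778
t_3: node(3,0) S=73.2904 payoff=69.7996 vs cont=68.4707 → 69.7996 [stop]  node(3,1) S=111.6960 payoff=31.3940 vs cont=35.3207 → 35.3207 [wait]  node(3,2) S=170.2269 payoff=0.0000 vs cont=8.6683 → 8.6683 [wait]  node(3,3) S=259.4291 payoff=0.0000 vs cont=0.0000 → 0.0000 [wait]  ⇒ S*(3)=73.2904
t_2: node(2,0) S=90.4778 payoff=52.6122 vs cont=53.1101 → 53.1101 [wait]  node(2,1) S=137.8900 payoff=5.2000 vs cont=22.5927 → 22.5927 [wait]  node(2,2) S=210.1471 payoff=0.0000 vs cont=4.5549 → 4.5549 [wait]  ⇒ S*(2)=-
t_1: node(1,0) S=111.6960 payoff=31.3940 vs cont=38.4186 → 38.4186 [wait]  node(1,1) S=170.2269 payoff=0.0000 vs cont=13.9908 → 13.9908 [wait]  ⇒ S*(1)=-
t_0: node(0,0) S=137.8900 payoff=5.2000 vs cont=26.6968 → 26.6968 [wait]  ⇒ S*(0)=-

price = 26.6968
boundary = - - - 73.2904 90.4778
tree:
26.6968
38.4186 13.9908
53.1101 22.5927 4.5549
69.7996 35.3207 8.6683 0.0000
83.7221 52.6122 16.4964 0.0000 0.0000
94.9998 69.7996 31.3940 0.0000 0.0000 0.0000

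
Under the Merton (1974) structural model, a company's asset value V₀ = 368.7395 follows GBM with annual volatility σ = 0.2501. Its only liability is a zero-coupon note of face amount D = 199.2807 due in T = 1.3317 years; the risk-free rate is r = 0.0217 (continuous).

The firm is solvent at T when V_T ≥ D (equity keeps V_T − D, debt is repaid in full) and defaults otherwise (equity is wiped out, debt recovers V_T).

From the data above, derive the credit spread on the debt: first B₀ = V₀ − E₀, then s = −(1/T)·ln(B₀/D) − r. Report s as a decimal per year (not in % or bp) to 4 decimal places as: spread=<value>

spread=0.0013

Equity is a call on the firm's assets struck at D = 199.2807:
d₁ = [ln(V₀/D) + (r + σ²/2)T] / (σ√T)
   = [ln(368.7395/199.2807) + (0.0217 + 0.5·0.2501²)·1.3317] / (0.2501·√1.3317)
   = [0.615376 + 0.070547] / 0.288614 = 2.376613
d₂ = d₁ − σ√T = 2.376613 − 0.288614 = 2.087999
N(d₁) = 0.991264,  N(d₂) = 0.981601,  e^(−rT) = 0.971516
E₀ = V₀·N(d₁) − D·e^(−rT)·N(d₂)
   = 368.7395·0.991264 − 199.2807·0.971516·0.981601 = 175.475911
B₀ = V₀ − E₀ = 368.7395 − 175.475911 = 193.263589
spread = −(1/T)·ln(B₀/D) − r = −(1/1.3317)·ln(193.263589/199.2807) − 0.0217 = 0.00132274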